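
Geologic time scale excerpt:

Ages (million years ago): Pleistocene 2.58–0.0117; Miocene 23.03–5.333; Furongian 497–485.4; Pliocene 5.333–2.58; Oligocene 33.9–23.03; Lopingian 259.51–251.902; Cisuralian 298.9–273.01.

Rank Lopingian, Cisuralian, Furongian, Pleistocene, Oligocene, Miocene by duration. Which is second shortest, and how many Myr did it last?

Durations: Lopingian 7.608; Cisuralian 25.89; Furongian 11.6; Pleistocene 2.5683; Oligocene 10.87; Miocene 17.697 Myr.
Sorted shortest-first: Pleistocene (2.5683), Lopingian (7.608), Oligocene (10.87), Furongian (11.6), Miocene (17.697), Cisuralian (25.89).
The second shortest is Lopingian at 7.608 Myr.

Lopingian, 7.608 million years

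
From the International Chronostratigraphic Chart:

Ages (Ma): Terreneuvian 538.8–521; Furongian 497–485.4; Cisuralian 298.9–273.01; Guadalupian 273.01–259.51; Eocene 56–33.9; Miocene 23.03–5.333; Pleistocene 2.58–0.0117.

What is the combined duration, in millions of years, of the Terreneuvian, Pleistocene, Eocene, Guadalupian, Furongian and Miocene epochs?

Duration is start − end for each: (538.8 − 521) + (2.58 − 0.0117) + (56 − 33.9) + (273.01 − 259.51) + (497 − 485.4) + (23.03 − 5.333).
That is 17.8 + 2.5683 + 22.1 + 13.5 + 11.6 + 17.697, which totals 85.2653 million years.

85.2653 million years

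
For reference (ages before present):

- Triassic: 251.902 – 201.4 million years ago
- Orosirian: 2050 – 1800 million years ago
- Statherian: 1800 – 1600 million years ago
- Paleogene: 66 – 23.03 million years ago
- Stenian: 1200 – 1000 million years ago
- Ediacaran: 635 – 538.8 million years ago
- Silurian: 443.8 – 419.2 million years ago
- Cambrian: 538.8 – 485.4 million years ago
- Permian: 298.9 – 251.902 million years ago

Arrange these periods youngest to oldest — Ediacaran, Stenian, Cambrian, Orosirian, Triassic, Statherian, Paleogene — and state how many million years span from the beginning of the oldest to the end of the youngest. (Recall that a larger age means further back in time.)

Paleogene → Triassic → Cambrian → Ediacaran → Stenian → Statherian → Orosirian; total span 2026.97 Myr

From the excerpt: Ediacaran 635–538.8; Stenian 1200–1000; Cambrian 538.8–485.4; Orosirian 2050–1800; Triassic 251.902–201.4; Statherian 1800–1600; Paleogene 66–23.03 (Ma).
Larger Ma is earlier, so the oldest is Orosirian and the youngest is Paleogene; youngest to oldest: Paleogene, Triassic, Cambrian, Ediacaran, Stenian, Statherian, Orosirian.
Oldest start 2050 minus youngest end 23.03 gives 2026.97 Myr overall.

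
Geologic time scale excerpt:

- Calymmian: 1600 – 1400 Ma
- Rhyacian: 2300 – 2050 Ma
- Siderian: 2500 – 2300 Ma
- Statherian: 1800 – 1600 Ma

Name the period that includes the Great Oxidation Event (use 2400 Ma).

Siderian

2400 Ma lies between 2500 and 2300 Ma, so it falls in the Siderian.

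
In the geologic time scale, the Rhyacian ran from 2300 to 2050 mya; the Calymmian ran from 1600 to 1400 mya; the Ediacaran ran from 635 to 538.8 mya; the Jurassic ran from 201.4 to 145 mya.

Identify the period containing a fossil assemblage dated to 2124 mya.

2124 Ma lies between 2300 and 2050 Ma, so it falls in the Rhyacian.

Rhyacian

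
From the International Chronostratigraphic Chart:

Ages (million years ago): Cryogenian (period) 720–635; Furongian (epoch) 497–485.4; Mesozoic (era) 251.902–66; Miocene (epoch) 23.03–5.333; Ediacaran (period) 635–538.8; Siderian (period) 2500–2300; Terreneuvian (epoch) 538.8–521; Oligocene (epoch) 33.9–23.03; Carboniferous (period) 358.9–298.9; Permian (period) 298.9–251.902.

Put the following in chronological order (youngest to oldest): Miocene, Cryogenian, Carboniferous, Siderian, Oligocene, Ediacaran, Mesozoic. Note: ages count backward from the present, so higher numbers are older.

The oldest of these is Siderian (starts 2500 Ma) and the youngest is Miocene (ends 5.333 Ma).
In between, by decreasing start age: Cryogenian (720), Ediacaran (635), Carboniferous (358.9), Mesozoic (251.902), Oligocene (33.9).
Listing youngest first means reversing that sequence.

Miocene, then Oligocene, then Mesozoic, then Carboniferous, then Ediacaran, then Cryogenian, then Siderian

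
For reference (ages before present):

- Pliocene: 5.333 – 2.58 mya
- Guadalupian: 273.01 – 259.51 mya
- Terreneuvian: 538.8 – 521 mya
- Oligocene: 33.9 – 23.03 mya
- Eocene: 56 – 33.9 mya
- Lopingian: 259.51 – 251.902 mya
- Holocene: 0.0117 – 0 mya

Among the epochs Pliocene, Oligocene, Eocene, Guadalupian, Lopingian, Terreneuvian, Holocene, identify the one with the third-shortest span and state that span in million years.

Durations: Pliocene 2.753; Oligocene 10.87; Eocene 22.1; Guadalupian 13.5; Lopingian 7.608; Terreneuvian 17.8; Holocene 0.0117 Myr.
Sorted shortest-first: Holocene (0.0117), Pliocene (2.753), Lopingian (7.608), Oligocene (10.87), Guadalupian (13.5), Terreneuvian (17.8), Eocene (22.1).
The third shortest is Lopingian at 7.608 Myr.

Lopingian, 7.608 million years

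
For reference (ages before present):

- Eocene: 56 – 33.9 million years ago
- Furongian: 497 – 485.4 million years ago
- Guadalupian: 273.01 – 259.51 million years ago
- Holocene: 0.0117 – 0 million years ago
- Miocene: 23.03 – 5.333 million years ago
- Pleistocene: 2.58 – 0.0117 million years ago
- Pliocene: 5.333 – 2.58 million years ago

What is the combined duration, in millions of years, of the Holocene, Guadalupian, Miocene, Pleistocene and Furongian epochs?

45.377 million years

Each duration: Holocene = 0.0117; Guadalupian = 13.5; Miocene = 17.697; Pleistocene = 2.5683; Furongian = 11.6.
Sum: 0.0117 + 13.5 + 17.697 + 2.5683 + 11.6 = 45.377 Myr.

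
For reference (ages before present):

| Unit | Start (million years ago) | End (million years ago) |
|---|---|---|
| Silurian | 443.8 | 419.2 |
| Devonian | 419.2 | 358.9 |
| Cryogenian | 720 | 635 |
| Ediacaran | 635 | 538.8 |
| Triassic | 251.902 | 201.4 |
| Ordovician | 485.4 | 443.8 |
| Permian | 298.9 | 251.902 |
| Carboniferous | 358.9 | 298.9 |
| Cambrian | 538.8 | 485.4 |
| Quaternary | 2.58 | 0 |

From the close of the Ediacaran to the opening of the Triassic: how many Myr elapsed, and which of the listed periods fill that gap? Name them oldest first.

The Ediacaran closes at 538.8 Ma and the Triassic opens at 251.902 Ma, so the interval is 538.8 − 251.902 = 286.898 Myr.
A period fits inside if it starts at or after 538.8 Ma and ends at or before 251.902 Ma; oldest first that gives Cambrian, Ordovician, Silurian, Devonian, Carboniferous, Permian.

286.898 million years; Cambrian, Ordovician, Silurian, Devonian, Carboniferous, Permian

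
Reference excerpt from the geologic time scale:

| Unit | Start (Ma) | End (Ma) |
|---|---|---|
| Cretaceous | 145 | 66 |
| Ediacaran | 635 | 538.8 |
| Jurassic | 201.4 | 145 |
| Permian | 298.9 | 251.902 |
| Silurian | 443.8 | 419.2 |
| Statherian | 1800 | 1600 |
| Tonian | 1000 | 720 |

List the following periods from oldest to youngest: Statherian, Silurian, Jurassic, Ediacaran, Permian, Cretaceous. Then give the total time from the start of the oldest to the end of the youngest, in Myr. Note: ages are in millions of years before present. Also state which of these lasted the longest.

Statherian, Ediacaran, Silurian, Permian, Jurassic, Cretaceous; total span 1734 Myr; longest is Statherian

Start ages (Ma): Statherian 1800, Ediacaran 635, Silurian 443.8, Permian 298.9, Jurassic 201.4, Cretaceous 145.
Ordered oldest to youngest: Statherian, Ediacaran, Silurian, Permian, Jurassic, Cretaceous.
Span = 1800 − 66 = 1734 Myr.
Durations: Ediacaran 96.2, Permian 46.998, Jurassic 56.4, Statherian 200, Silurian 24.6, Cretaceous 79 → longest is Statherian (200 Myr).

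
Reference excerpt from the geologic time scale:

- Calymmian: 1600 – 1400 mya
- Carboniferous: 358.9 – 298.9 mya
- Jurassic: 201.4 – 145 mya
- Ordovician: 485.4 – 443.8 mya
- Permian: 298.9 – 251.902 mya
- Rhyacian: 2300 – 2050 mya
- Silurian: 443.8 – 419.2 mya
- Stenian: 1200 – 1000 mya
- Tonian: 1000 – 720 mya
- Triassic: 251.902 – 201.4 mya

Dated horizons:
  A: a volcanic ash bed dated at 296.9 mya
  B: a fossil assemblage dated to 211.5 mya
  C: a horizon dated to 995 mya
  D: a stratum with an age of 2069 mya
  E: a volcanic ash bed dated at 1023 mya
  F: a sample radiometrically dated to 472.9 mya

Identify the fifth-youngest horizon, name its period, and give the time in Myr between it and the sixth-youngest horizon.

E, in the Stenian; 1046 million years to D

Sorted youngest-first by Ma: B (211.5), A (296.9), F (472.9), C (995), E (1023), D (2069).
The fifth youngest is E at 1023 Ma, which lies in 1200–1000 Ma: the Stenian.
The sixth youngest is D at 2069 Ma; separation = |1023 − 2069| = 1046 Myr.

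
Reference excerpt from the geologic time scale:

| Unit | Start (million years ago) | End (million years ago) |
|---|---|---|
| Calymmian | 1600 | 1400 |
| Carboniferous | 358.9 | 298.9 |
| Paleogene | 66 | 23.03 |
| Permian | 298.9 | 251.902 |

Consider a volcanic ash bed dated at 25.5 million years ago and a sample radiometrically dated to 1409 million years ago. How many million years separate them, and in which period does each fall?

Elapsed time: 1409 − 25.5 = 1383.5 Myr.
25.5 Ma lies within 66–23.03 Ma: Paleogene.
1409 Ma lies within 1600–1400 Ma: Calymmian.

1383.5 million years apart; the first in the Paleogene, the second in the Calymmian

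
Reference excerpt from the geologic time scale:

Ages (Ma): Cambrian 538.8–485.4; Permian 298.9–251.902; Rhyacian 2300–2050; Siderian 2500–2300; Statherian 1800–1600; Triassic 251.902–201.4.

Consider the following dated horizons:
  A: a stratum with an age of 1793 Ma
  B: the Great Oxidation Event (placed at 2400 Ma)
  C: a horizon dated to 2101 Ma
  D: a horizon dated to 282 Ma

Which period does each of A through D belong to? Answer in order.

A: 1793 Ma lies in 1800–1600 Ma, so Statherian.
B: 2400 Ma lies in 2500–2300 Ma, so Siderian.
C: 2101 Ma lies in 2300–2050 Ma, so Rhyacian.
D: 282 Ma lies in 298.9–251.902 Ma, so Permian.

A — Statherian; B — Siderian; C — Rhyacian; D — Permian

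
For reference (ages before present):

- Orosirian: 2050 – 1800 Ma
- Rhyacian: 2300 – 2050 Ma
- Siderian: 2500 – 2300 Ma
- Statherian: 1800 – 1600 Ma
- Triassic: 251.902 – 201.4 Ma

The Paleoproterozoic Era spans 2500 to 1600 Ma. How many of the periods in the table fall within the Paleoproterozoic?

Periods inside 2500–1600 Ma: Siderian, Rhyacian, Orosirian, Statherian — 4 in total.

4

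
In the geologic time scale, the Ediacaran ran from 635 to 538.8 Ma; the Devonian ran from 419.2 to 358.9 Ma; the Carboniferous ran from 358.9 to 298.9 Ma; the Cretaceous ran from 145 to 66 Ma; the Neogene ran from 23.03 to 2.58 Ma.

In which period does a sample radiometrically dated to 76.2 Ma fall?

Cretaceous

76.2 Ma lies between 145 and 66 Ma, so it falls in the Cretaceous.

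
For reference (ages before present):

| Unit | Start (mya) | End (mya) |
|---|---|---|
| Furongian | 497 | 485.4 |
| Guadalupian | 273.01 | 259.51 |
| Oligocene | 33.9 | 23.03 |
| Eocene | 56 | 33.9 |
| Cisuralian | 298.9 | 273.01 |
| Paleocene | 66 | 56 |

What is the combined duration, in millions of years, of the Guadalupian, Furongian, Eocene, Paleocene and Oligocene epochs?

Duration is start − end for each: (273.01 − 259.51) + (497 − 485.4) + (56 − 33.9) + (66 − 56) + (33.9 − 23.03).
That is 13.5 + 11.6 + 22.1 + 10 + 10.87, which totals 68.07 million years.

68.07 million years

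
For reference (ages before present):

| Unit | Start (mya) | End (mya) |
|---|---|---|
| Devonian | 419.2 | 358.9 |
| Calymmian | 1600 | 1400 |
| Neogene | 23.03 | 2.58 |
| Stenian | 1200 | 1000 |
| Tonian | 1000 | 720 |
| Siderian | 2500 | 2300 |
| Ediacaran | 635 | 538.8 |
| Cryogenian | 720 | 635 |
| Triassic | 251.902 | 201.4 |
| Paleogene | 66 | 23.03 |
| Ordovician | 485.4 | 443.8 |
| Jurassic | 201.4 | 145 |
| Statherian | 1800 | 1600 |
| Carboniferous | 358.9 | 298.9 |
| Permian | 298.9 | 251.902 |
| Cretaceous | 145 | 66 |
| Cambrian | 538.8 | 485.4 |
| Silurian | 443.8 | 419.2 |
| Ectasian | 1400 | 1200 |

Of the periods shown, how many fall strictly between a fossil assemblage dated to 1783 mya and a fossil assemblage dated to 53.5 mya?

1783 Ma sits inside the Statherian (1800–1600) and 53.5 Ma inside the Paleogene (66–23.03); neither of those is wholly between the two dates.
The listed periods lying completely between them are Calymmian, Ectasian, Stenian, Tonian, Cryogenian, Ediacaran, Cambrian, Ordovician, Silurian, Devonian, Carboniferous, Permian, Triassic, Jurassic, Cretaceous — 15 in all.

15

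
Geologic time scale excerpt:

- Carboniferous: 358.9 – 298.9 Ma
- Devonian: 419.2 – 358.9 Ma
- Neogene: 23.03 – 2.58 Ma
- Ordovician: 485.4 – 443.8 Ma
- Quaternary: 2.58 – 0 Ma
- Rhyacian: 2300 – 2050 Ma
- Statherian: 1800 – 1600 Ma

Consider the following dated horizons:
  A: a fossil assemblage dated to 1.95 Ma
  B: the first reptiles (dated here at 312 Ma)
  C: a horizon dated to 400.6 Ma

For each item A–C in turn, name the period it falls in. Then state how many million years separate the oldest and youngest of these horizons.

A: 1.95 Ma lies in 2.58–0 Ma, so Quaternary.
B: 312 Ma lies in 358.9–298.9 Ma, so Carboniferous.
C: 400.6 Ma lies in 419.2–358.9 Ma, so Devonian.
Oldest = 400.6 Ma, youngest = 1.95 Ma → span 398.65 Myr.

A — Quaternary; B — Carboniferous; C — Devonian; span 398.65 million years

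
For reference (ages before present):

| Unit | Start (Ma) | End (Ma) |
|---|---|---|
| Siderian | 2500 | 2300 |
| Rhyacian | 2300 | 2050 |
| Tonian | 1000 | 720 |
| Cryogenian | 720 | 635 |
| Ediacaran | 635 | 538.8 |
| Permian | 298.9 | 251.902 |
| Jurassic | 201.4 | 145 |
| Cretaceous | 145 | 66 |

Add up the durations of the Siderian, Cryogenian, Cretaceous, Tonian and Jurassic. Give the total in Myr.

700.4 million years

Duration is start − end for each: (2500 − 2300) + (720 − 635) + (145 − 66) + (1000 − 720) + (201.4 − 145).
That is 200 + 85 + 79 + 280 + 56.4, which totals 700.4 million years.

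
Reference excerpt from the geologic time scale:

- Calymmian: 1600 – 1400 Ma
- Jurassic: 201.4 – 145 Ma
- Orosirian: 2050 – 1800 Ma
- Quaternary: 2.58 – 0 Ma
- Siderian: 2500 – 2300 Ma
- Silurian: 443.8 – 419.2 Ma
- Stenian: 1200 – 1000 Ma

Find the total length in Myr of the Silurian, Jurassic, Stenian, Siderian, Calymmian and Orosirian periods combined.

931 million years

Duration is start − end for each: (443.8 − 419.2) + (201.4 − 145) + (1200 − 1000) + (2500 − 2300) + (1600 − 1400) + (2050 − 1800).
That is 24.6 + 56.4 + 200 + 200 + 200 + 250, which totals 931 million years.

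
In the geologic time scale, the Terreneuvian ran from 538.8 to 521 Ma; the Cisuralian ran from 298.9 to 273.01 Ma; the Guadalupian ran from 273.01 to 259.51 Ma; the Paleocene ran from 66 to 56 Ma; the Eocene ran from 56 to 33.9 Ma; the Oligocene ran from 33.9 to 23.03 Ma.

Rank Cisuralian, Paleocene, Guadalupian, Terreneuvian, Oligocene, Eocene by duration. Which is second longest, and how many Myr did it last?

Start − end for each: Cisuralian 298.9 − 273.01 = 25.89; Paleocene 66 − 56 = 10; Guadalupian 273.01 − 259.51 = 13.5; Terreneuvian 538.8 − 521 = 17.8; Oligocene 33.9 − 23.03 = 10.87; Eocene 56 − 33.9 = 22.1.
Ranking these from longest: Cisuralian > Eocene > Terreneuvian > Guadalupian > Oligocene > Paleocene.
Position 2 in that ranking is Eocene, which lasted 22.1 Myr.

Eocene, 22.1 million years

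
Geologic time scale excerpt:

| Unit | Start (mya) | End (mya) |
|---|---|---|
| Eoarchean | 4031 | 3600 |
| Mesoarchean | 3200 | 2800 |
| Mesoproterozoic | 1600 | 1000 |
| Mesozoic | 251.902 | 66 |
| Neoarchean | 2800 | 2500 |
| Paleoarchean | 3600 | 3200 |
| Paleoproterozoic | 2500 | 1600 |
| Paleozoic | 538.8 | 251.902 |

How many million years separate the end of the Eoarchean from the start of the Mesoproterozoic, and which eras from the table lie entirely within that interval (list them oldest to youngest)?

2000 million years; Paleoarchean, Mesoarchean, Neoarchean, Paleoproterozoic

End of Eoarchean = 3600 Ma; start of Mesoproterozoic = 1600 Ma.
Gap = 3600 − 1600 = 2000 Myr.
Eras wholly inside 3600–1600 Ma: Paleoarchean (3600–3200), Mesoarchean (3200–2800), Neoarchean (2800–2500), Paleoproterozoic (2500–1600).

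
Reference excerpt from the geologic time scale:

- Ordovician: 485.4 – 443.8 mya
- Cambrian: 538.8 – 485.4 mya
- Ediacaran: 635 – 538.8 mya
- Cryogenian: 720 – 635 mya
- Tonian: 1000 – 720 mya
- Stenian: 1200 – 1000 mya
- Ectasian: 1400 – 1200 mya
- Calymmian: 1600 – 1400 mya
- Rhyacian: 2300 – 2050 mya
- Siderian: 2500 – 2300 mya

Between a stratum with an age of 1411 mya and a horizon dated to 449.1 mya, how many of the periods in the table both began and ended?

1411 Ma sits inside the Calymmian (1600–1400) and 449.1 Ma inside the Ordovician (485.4–443.8); neither of those is wholly between the two dates.
The listed periods lying completely between them are Ectasian, Stenian, Tonian, Cryogenian, Ediacaran, Cambrian — 6 in all.

6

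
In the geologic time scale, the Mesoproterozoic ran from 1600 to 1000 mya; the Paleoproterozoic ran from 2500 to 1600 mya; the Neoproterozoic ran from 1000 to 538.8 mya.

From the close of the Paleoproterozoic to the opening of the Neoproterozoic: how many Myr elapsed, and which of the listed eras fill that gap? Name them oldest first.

The Paleoproterozoic closes at 1600 Ma and the Neoproterozoic opens at 1000 Ma, so the interval is 1600 − 1000 = 600 Myr.
An era fits inside if it starts at or after 1600 Ma and ends at or before 1000 Ma; oldest first that gives Mesoproterozoic.

600 million years; Mesoproterozoic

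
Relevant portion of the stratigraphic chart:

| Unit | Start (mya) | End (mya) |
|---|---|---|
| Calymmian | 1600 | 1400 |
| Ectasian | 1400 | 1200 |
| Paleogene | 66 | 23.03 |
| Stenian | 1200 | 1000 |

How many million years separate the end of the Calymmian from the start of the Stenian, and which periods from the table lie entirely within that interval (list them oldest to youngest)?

The Calymmian closes at 1400 Ma and the Stenian opens at 1200 Ma, so the interval is 1400 − 1200 = 200 Myr.
A period fits inside if it starts at or after 1400 Ma and ends at or before 1200 Ma; oldest first that gives Ectasian.

200 million years; Ectasian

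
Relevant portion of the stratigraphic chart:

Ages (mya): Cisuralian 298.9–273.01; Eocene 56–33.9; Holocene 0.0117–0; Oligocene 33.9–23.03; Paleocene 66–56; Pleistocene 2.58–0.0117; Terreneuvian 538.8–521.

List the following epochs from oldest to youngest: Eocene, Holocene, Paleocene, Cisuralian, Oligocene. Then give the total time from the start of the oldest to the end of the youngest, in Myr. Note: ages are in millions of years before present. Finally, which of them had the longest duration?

From the excerpt: Eocene 56–33.9; Holocene 0.0117–0; Paleocene 66–56; Cisuralian 298.9–273.01; Oligocene 33.9–23.03 (Ma).
Larger Ma is earlier, so the oldest is Cisuralian and the youngest is Holocene; oldest to youngest: Cisuralian, Paleocene, Eocene, Oligocene, Holocene.
Oldest start 298.9 minus youngest end 0 gives 298.9 Myr overall.
Individual lengths (start − end): Cisuralian 25.89; Holocene 0.0117; Eocene 22.1; Paleocene 10; Oligocene 10.87. The largest is Cisuralian at 25.89 Myr.

Cisuralian, Paleocene, Eocene, Oligocene, Holocene; total span 298.9 Myr; longest is Cisuralian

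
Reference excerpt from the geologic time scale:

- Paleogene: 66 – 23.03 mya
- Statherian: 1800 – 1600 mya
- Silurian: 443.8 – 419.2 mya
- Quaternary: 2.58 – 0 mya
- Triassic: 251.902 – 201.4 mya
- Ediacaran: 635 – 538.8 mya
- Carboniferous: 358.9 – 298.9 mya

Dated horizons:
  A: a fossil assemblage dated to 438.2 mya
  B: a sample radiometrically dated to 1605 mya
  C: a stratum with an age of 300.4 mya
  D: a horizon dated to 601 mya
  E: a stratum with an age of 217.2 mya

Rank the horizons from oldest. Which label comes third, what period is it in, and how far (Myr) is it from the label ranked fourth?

A, in the Silurian; 137.8 million years to C

Larger Ma means older, so oldest first: B 1605 > D 601 > A 438.2 > C 300.4 > E 217.2.
Counting 3 along gives A (438.2 Ma); the excerpt puts that inside the Silurian, 443.8–419.2 Ma.
Next in line is C (300.4 Ma), and 438.2 − 300.4 = 137.8 Myr.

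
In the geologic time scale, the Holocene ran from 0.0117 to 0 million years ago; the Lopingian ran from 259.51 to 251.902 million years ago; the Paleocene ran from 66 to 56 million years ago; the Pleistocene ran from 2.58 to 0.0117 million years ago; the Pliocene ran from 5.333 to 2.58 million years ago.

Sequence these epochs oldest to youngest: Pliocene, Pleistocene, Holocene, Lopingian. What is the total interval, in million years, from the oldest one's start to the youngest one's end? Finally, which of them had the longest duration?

Lopingian → Pliocene → Pleistocene → Holocene; total span 259.51 Myr; longest is Lopingian

Start ages (Ma): Lopingian 259.51, Pliocene 5.333, Pleistocene 2.58, Holocene 0.0117.
Ordered oldest to youngest: Lopingian, Pliocene, Pleistocene, Holocene.
Span = 259.51 − 0 = 259.51 Myr.
Durations: Holocene 0.0117, Pliocene 2.753, Lopingian 7.608, Pleistocene 2.5683 → longest is Lopingian (7.608 Myr).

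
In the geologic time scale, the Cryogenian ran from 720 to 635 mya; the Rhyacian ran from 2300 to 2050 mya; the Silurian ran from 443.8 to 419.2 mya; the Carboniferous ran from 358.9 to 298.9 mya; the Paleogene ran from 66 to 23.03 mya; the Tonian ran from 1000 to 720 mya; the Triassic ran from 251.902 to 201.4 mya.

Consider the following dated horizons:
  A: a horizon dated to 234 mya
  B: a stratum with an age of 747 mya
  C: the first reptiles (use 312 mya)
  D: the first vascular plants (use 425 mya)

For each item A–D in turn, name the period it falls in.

A — Triassic; B — Tonian; C — Carboniferous; D — Silurian

Match each age against the start–end ranges in the excerpt: A = 234 Ma → Triassic (251.902–201.4); B = 747 Ma → Tonian (1000–720); C = 312 Ma → Carboniferous (358.9–298.9); D = 425 Ma → Silurian (443.8–419.2).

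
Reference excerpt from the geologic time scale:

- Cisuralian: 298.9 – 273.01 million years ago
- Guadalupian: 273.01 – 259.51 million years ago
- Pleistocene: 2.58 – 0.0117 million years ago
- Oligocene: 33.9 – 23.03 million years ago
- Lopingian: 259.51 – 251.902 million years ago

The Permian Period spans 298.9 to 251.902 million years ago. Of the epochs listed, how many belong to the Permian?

3

Epochs inside 298.9–251.902 Ma: Cisuralian, Guadalupian, Lopingian — 3 in total.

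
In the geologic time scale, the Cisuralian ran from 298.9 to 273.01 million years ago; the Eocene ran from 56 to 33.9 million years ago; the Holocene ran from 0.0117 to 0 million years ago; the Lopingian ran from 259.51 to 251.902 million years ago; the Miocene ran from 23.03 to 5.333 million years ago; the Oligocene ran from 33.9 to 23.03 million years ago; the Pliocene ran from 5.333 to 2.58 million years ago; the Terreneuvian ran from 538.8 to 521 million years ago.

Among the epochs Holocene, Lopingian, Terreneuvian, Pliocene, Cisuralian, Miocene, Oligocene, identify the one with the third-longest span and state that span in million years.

Start − end for each: Holocene 0.0117 − 0 = 0.0117; Lopingian 259.51 − 251.902 = 7.608; Terreneuvian 538.8 − 521 = 17.8; Pliocene 5.333 − 2.58 = 2.753; Cisuralian 298.9 − 273.01 = 25.89; Miocene 23.03 − 5.333 = 17.697; Oligocene 33.9 − 23.03 = 10.87.
Ranking these from longest: Cisuralian > Terreneuvian > Miocene > Oligocene > Lopingian > Pliocene > Holocene.
Position 3 in that ranking is Miocene, which lasted 17.697 Myr.

Miocene, 17.697 million years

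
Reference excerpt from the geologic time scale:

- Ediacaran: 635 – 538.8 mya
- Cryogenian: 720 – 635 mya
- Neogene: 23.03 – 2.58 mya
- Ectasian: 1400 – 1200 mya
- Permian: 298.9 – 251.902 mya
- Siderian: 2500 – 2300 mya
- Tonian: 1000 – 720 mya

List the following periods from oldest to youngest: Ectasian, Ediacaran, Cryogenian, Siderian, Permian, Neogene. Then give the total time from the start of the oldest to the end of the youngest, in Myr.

Siderian, Ectasian, Cryogenian, Ediacaran, Permian, Neogene; total span 2497.42 Myr

From the excerpt: Ectasian 1400–1200; Ediacaran 635–538.8; Cryogenian 720–635; Siderian 2500–2300; Permian 298.9–251.902; Neogene 23.03–2.58 (Ma).
Larger Ma is earlier, so the oldest is Siderian and the youngest is Neogene; oldest to youngest: Siderian, Ectasian, Cryogenian, Ediacaran, Permian, Neogene.
Oldest start 2500 minus youngest end 2.58 gives 2497.42 Myr overall.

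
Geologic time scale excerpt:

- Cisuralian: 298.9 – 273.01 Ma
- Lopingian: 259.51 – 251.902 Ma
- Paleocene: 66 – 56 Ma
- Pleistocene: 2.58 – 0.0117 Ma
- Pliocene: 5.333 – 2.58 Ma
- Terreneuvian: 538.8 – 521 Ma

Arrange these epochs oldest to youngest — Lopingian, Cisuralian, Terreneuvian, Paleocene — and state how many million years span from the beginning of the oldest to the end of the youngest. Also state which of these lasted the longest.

From the excerpt: Lopingian 259.51–251.902; Cisuralian 298.9–273.01; Terreneuvian 538.8–521; Paleocene 66–56 (Ma).
Larger Ma is earlier, so the oldest is Terreneuvian and the youngest is Paleocene; oldest to youngest: Terreneuvian, Cisuralian, Lopingian, Paleocene.
Oldest start 538.8 minus youngest end 56 gives 482.8 Myr overall.
Individual lengths (start − end): Paleocene 10; Cisuralian 25.89; Lopingian 7.608; Terreneuvian 17.8. The largest is Cisuralian at 25.89 Myr.

Terreneuvian → Cisuralian → Lopingian → Paleocene; total span 482.8 Myr; longest is Cisuralian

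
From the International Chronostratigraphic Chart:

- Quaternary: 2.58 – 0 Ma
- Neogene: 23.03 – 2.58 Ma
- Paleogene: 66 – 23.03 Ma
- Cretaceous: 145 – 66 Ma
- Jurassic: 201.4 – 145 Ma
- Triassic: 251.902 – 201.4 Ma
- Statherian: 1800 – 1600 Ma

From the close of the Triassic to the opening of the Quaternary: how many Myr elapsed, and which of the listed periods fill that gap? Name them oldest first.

The Triassic closes at 201.4 Ma and the Quaternary opens at 2.58 Ma, so the interval is 201.4 − 2.58 = 198.82 Myr.
A period fits inside if it starts at or after 201.4 Ma and ends at or before 2.58 Ma; oldest first that gives Jurassic, Cretaceous, Paleogene, Neogene.

198.82 million years; Jurassic, Cretaceous, Paleogene, Neogene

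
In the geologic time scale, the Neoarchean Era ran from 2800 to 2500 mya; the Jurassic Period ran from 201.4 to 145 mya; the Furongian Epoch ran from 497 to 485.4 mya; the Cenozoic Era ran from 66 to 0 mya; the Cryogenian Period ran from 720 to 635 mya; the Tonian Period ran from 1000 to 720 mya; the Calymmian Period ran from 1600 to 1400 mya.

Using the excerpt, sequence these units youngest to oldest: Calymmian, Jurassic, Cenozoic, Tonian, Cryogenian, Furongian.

Cenozoic, Jurassic, Furongian, Cryogenian, Tonian, Calymmian

Sorting by start age (ascending Ma, since larger Ma = older): Cenozoic start 66, Jurassic start 201.4, Furongian start 497, Cryogenian start 720, Tonian start 1000, Calymmian start 1600.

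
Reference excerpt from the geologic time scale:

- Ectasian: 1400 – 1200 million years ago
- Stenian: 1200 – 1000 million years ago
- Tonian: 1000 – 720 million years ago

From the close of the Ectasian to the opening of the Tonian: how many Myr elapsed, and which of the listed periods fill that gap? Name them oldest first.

200 million years; Stenian

The Ectasian closes at 1200 Ma and the Tonian opens at 1000 Ma, so the interval is 1200 − 1000 = 200 Myr.
A period fits inside if it starts at or after 1200 Ma and ends at or before 1000 Ma; oldest first that gives Stenian.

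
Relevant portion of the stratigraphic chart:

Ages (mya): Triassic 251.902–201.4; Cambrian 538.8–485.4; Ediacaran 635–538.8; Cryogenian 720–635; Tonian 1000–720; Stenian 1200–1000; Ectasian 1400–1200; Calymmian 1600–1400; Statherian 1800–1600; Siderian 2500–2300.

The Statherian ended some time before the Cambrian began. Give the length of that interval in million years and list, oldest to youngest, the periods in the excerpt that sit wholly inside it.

1061.2 million years; Calymmian, Ectasian, Stenian, Tonian, Cryogenian, Ediacaran

The Statherian closes at 1600 Ma and the Cambrian opens at 538.8 Ma, so the interval is 1600 − 538.8 = 1061.2 Myr.
A period fits inside if it starts at or after 1600 Ma and ends at or before 538.8 Ma; oldest first that gives Calymmian, Ectasian, Stenian, Tonian, Cryogenian, Ediacaran.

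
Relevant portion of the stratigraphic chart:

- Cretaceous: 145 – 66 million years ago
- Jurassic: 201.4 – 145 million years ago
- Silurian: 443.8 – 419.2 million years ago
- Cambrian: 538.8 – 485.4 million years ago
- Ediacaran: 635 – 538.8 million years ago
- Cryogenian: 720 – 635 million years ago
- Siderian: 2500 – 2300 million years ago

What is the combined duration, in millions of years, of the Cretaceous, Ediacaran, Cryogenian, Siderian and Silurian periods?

Each duration: Cretaceous = 79; Ediacaran = 96.2; Cryogenian = 85; Siderian = 200; Silurian = 24.6.
Sum: 79 + 96.2 + 85 + 200 + 24.6 = 484.8 Myr.

484.8 million years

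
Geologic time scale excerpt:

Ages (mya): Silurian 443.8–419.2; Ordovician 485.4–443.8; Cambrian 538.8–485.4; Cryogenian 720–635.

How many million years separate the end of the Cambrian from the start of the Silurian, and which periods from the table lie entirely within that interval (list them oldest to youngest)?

41.6 million years; Ordovician

End of Cambrian = 485.4 Ma; start of Silurian = 443.8 Ma.
Gap = 485.4 − 443.8 = 41.6 Myr.
Periods wholly inside 485.4–443.8 Ma: Ordovician (485.4–443.8).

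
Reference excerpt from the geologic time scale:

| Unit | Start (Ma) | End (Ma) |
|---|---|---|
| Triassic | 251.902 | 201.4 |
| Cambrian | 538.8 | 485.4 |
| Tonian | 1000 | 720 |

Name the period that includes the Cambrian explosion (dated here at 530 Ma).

530 Ma lies between 538.8 and 485.4 Ma, so it falls in the Cambrian.

Cambrian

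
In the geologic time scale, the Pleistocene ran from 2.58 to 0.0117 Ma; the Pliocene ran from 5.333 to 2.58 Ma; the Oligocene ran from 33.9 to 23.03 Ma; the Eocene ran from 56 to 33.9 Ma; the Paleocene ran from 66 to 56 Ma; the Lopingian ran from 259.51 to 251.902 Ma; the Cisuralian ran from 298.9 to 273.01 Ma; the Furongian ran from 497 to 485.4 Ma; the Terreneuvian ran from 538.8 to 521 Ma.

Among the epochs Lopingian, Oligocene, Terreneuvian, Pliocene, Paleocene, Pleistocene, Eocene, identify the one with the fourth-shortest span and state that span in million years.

Start − end for each: Lopingian 259.51 − 251.902 = 7.608; Oligocene 33.9 − 23.03 = 10.87; Terreneuvian 538.8 − 521 = 17.8; Pliocene 5.333 − 2.58 = 2.753; Paleocene 66 − 56 = 10; Pleistocene 2.58 − 0.0117 = 2.5683; Eocene 56 − 33.9 = 22.1.
Ranking these from shortest: Pleistocene < Pliocene < Lopingian < Paleocene < Oligocene < Terreneuvian < Eocene.
Position 4 in that ranking is Paleocene, which lasted 10 Myr.

Paleocene, 10 million years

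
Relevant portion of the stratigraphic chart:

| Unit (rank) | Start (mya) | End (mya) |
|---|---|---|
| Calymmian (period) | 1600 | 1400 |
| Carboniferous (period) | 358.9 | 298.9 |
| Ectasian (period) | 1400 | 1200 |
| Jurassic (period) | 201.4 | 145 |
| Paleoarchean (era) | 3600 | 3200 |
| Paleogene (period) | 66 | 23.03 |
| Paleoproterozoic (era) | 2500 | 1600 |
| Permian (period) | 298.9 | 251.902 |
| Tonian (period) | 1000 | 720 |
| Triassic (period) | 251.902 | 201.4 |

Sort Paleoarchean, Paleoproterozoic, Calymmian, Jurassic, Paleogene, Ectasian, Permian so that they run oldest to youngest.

Paleoarchean, Paleoproterozoic, Calymmian, Ectasian, Permian, Jurassic, Paleogene

Sorting by start age (descending Ma, since larger Ma = older): Paleoarchean began 3600, Paleoproterozoic began 2500, Calymmian began 1600, Ectasian began 1400, Permian began 298.9, Jurassic began 201.4, Paleogene began 66.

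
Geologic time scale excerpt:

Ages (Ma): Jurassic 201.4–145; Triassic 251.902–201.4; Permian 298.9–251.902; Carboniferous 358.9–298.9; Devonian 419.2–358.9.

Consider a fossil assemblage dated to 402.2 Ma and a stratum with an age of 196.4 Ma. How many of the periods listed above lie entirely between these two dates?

The older date is 402.2 Ma and the younger is 196.4 Ma.
Periods with start < 402.2 and end > 196.4 Ma: Carboniferous (358.9–298.9), Permian (298.9–251.902), Triassic (251.902–201.4).
That is 3 complete periods.

3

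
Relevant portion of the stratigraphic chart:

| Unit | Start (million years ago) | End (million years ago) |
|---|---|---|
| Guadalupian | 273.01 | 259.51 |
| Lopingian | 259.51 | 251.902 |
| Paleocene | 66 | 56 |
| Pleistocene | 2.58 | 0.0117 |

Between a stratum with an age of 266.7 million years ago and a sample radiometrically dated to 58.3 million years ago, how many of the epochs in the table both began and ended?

The older date is 266.7 Ma and the younger is 58.3 Ma.
Epochs with start < 266.7 and end > 58.3 Ma: Lopingian (259.51–251.902).
That is 1 complete epoch.

1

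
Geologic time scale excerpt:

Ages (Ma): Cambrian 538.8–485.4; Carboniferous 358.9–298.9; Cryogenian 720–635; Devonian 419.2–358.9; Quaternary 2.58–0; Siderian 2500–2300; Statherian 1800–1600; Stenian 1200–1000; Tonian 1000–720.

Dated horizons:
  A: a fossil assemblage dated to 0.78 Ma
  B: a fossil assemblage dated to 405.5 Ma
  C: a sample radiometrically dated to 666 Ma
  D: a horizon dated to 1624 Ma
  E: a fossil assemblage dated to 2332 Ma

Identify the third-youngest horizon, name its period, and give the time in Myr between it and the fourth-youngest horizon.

C, in the Cryogenian; 958 million years to D

Sorted youngest-first by Ma: A (0.78), B (405.5), C (666), D (1624), E (2332).
The third youngest is C at 666 Ma, which lies in 720–635 Ma: the Cryogenian.
The fourth youngest is D at 1624 Ma; separation = |666 − 1624| = 958 Myr.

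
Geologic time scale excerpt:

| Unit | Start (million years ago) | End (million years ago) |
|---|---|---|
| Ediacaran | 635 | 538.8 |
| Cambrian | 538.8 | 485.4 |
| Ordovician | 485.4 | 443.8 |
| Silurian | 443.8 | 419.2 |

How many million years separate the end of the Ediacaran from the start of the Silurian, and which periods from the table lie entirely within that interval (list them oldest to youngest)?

95 million years; Cambrian, Ordovician

The Ediacaran closes at 538.8 Ma and the Silurian opens at 443.8 Ma, so the interval is 538.8 − 443.8 = 95 Myr.
A period fits inside if it starts at or after 538.8 Ma and ends at or before 443.8 Ma; oldest first that gives Cambrian, Ordovician.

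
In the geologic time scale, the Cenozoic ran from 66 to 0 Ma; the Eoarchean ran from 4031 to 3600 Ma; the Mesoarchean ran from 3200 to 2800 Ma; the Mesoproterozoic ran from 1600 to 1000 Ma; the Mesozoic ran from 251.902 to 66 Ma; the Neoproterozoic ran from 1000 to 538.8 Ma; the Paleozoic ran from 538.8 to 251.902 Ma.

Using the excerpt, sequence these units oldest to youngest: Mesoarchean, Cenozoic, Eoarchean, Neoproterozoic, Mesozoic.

Eoarchean, Mesoarchean, Neoproterozoic, Mesozoic, Cenozoic

The oldest of these is Eoarchean (starts 4031 Ma) and the youngest is Cenozoic (ends 0 Ma).
In between, by decreasing start age: Mesoarchean (3200), Neoproterozoic (1000), Mesozoic (251.902).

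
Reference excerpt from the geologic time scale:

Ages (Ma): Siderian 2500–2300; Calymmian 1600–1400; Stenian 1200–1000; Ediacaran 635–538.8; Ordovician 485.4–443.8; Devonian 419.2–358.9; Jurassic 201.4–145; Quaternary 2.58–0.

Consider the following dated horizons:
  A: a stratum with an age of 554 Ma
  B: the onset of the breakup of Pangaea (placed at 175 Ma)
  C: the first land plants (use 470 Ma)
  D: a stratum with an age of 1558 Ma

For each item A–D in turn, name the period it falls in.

A: 554 Ma lies in 635–538.8 Ma, so Ediacaran.
B: 175 Ma lies in 201.4–145 Ma, so Jurassic.
C: 470 Ma lies in 485.4–443.8 Ma, so Ordovician.
D: 1558 Ma lies in 1600–1400 Ma, so Calymmian.

A — Ediacaran; B — Jurassic; C — Ordovician; D — Calymmian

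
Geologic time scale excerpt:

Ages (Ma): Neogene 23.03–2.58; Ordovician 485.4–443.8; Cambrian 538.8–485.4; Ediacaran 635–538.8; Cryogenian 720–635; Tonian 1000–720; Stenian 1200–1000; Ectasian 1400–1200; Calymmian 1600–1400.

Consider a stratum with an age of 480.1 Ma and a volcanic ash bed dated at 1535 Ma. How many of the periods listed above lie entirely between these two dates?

6

1535 Ma sits inside the Calymmian (1600–1400) and 480.1 Ma inside the Ordovician (485.4–443.8); neither of those is wholly between the two dates.
The listed periods lying completely between them are Ectasian, Stenian, Tonian, Cryogenian, Ediacaran, Cambrian — 6 in all.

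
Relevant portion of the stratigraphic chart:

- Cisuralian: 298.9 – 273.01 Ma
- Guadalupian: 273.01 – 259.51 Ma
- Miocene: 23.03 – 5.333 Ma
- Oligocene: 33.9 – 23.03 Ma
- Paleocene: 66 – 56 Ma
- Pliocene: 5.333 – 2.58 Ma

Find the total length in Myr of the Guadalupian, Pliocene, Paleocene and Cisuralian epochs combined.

Duration is start − end for each: (273.01 − 259.51) + (5.333 − 2.58) + (66 − 56) + (298.9 − 273.01).
That is 13.5 + 2.753 + 10 + 25.89, which totals 52.143 million years.

52.143 million years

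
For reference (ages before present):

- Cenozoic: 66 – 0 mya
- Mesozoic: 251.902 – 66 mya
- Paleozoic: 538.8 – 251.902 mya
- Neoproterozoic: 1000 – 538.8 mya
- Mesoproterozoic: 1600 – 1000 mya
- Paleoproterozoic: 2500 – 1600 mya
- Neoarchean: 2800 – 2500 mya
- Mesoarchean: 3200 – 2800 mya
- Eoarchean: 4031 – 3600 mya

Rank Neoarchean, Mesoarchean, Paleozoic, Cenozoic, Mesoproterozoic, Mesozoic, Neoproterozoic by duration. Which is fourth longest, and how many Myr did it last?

Durations: Neoarchean 300; Mesoarchean 400; Paleozoic 286.898; Cenozoic 66; Mesoproterozoic 600; Mesozoic 185.902; Neoproterozoic 461.2 Myr.
Sorted longest-first: Mesoproterozoic (600), Neoproterozoic (461.2), Mesoarchean (400), Neoarchean (300), Paleozoic (286.898), Mesozoic (185.902), Cenozoic (66).
The fourth longest is Neoarchean at 300 Myr.

Neoarchean, 300 million years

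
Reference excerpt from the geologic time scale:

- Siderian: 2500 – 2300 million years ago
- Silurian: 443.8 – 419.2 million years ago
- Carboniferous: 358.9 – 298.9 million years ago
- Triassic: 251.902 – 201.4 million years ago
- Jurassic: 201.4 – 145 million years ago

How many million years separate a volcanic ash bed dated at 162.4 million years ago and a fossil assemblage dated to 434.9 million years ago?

434.9 − 162.4 = 272.5 million years.

272.5 million years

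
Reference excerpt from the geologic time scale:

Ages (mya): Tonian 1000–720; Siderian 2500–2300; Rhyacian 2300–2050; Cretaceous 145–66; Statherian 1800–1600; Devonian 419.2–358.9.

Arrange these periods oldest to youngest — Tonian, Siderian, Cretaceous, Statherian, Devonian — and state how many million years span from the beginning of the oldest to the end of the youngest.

Siderian → Statherian → Tonian → Devonian → Cretaceous; total span 2434 Myr

From the excerpt: Tonian 1000–720; Siderian 2500–2300; Cretaceous 145–66; Statherian 1800–1600; Devonian 419.2–358.9 (Ma).
Larger Ma is earlier, so the oldest is Siderian and the youngest is Cretaceous; oldest to youngest: Siderian, Statherian, Tonian, Devonian, Cretaceous.
Oldest start 2500 minus youngest end 66 gives 2434 Myr overall.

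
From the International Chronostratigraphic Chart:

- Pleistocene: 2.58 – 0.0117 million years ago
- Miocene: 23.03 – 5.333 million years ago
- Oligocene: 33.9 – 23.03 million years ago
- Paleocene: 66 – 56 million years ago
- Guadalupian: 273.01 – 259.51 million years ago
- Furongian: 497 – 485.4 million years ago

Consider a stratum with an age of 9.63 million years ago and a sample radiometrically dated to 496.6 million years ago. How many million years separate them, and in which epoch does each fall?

Elapsed time: 496.6 − 9.63 = 486.97 Myr.
9.63 Ma lies within 23.03–5.333 Ma: Miocene.
496.6 Ma lies within 497–485.4 Ma: Furongian.

486.97 million years apart; the first in the Miocene, the second in the Furongian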